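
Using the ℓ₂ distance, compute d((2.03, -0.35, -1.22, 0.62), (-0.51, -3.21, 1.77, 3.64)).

(Σ|x_i - y_i|^2)^(1/2) = (|2.03 - (-0.51)|^2 + |-0.35 - (-3.21)|^2 + |-1.22 - 1.77|^2 + |0.62 - 3.64|^2)^(1/2)
= (2.54^2 + 2.86^2 + 2.99^2 + 3.02^2)^(1/2) = (6.4516 + 8.1796 + 8.9401 + 9.1204)^(1/2) = (32.6917)^(1/2) ≈ 5.7177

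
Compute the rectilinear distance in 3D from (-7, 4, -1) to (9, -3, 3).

Σ|x_i - y_i| = |-7 - 9| + |4 - (-3)| + |-1 - 3| = 16 + 7 + 4 = 27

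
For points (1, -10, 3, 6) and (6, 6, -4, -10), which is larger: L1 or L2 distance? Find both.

L1 = |1 - 6| + |-10 - 6| + |3 - (-4)| + |6 - (-10)| = 5 + 16 + 7 + 16 = 44
L2 = √(5² + 16² + 7² + 16²) = √586 ≈ 24.2074
L1 ≥ L2 always (equality iff movement is along one axis); L1 > L2 here.
Ratio L1/L2 = 44/√586 ≈ 1.8176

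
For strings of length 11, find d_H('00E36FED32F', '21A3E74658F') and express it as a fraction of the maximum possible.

Differing positions: 1, 2, 3, 5, 6, 7, 8, 9, 10. Hamming distance = 9. The maximum possible Hamming distance for length-11 strings is 11, so d_H/11 = 9/11 ≈ 0.8182.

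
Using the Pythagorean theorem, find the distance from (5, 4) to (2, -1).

√(Σ(x_i - y_i)²) = √((5 - 2)² + (4 - (-1))²)
= √(3² + 5²) = √(9 + 25) = √34 ≈ 5.831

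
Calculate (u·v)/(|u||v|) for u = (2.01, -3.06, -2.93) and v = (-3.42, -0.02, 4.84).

With u = (2.01, -3.06, -2.93), v = (-3.42, -0.02, 4.84):
u·v = 2.01·(-3.42) + (-3.06)·(-0.02) + (-2.93)·4.84 = (-6.8742) + 0.0612 + (-14.1812) = -20.9942.
|u| = √(2.01² + (-3.06)² + (-2.93)²) = √(4.0401 + 9.3636 + 8.5849) = √21.9886, |v| = √((-3.42)² + (-0.02)² + 4.84²) = √(11.6964 + 0.0004 + 23.4256) = √35.1224.
cos θ = (u·v)/(|u||v|) = -20.9942/(√21.9886·√35.1224) ≈ -0.7555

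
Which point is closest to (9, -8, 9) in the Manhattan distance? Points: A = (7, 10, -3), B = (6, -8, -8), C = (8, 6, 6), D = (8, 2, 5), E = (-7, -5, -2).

Distances: d(A) = 32, d(B) = 20, d(C) = 18, d(D) = 15, d(E) = 30. Nearest: D = (8, 2, 5) with distance 15.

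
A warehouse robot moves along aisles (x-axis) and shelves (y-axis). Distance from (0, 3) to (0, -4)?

Σ|x_i - y_i| = |0 - 0| + |3 - (-4)| = 0 + 7 = 7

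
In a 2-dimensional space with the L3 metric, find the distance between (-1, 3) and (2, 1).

(Σ|x_i - y_i|^3)^(1/3) = (|-1 - 2|^3 + |3 - 1|^3)^(1/3)
= (3^3 + 2^3)^(1/3) = (27 + 8)^(1/3) = (35)^(1/3) ≈ 3.2711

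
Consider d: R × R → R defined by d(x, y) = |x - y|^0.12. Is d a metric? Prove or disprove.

Yes. With 0 < p = 0.12 ≤ 1, d(x,y) = |x-y|^0.12 is a metric on R. Non-negativity and symmetry are immediate; |x-y|^0.12 = 0 ⟺ |x-y| = 0 ⟺ x = y. For the triangle inequality, the function t ↦ t^0.12 is subadditive on [0,∞) when p ≤ 1, so |x-z|^0.12 ≤ (|x-y| + |y-z|)^0.12 ≤ |x-y|^0.12 + |y-z|^0.12.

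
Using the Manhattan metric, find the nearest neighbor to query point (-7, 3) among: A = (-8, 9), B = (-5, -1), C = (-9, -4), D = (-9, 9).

Distances: d(A) = 7, d(B) = 6, d(C) = 9, d(D) = 8. Nearest: B = (-5, -1) with distance 6.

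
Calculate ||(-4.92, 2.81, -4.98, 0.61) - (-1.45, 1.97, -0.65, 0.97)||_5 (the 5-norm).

(Σ|x_i - y_i|^5)^(1/5) = (|-4.92 - (-1.45)|^5 + |2.81 - 1.97|^5 + |-4.98 - (-0.65)|^5 + |0.61 - 0.97|^5)^(1/5)
= (3.47^5 + 0.84^5 + 4.33^5 + 0.36^5)^(1/5) ≈ (503.092 + 0.4182 + 1522.087 + 0.006)^(1/5) = (2025.6032)^(1/5) ≈ 4.5847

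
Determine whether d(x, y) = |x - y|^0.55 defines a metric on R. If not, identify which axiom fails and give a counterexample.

Yes. With 0 < p = 0.55 ≤ 1, d(x,y) = |x-y|^0.55 is a metric on R. Non-negativity and symmetry are immediate; |x-y|^0.55 = 0 ⟺ |x-y| = 0 ⟺ x = y. For the triangle inequality, the function t ↦ t^0.55 is subadditive on [0,∞) when p ≤ 1, so |x-z|^0.55 ≤ (|x-y| + |y-z|)^0.55 ≤ |x-y|^0.55 + |y-z|^0.55.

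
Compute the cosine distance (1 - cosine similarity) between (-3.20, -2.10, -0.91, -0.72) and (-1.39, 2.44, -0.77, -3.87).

With u = (-3.20, -2.10, -0.91, -0.72), v = (-1.39, 2.44, -0.77, -3.87):
u·v = (-3.2)·(-1.39) + (-2.1)·2.44 + (-0.91)·(-0.77) + (-0.72)·(-3.87) = 4.448 + (-5.124) + 0.7007 + 2.7864 = 2.8111.
|u| = √((-3.2)² + (-2.1)² + (-0.91)² + (-0.72)²) = √(10.24 + 4.41 + 0.8281 + 0.5184) = √15.9965, |v| = √((-1.39)² + 2.44² + (-0.77)² + (-3.87)²) = √(1.9321 + 5.9536 + 0.5929 + 14.9769) = √23.4555.
cos θ = (u·v)/(|u||v|) = 2.8111/(√15.9965·√23.4555) ≈ 0.1451
Cosine distance = 1 - cos θ ≈ 1 - 0.1451 = 0.8549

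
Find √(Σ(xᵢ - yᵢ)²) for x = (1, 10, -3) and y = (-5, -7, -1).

√(Σ(x_i - y_i)²) = √((1 - (-5))² + (10 - (-7))² + (-3 - (-1))²)
= √(6² + 17² + (-2)²) = √(36 + 289 + 4) = √329 ≈ 18.1384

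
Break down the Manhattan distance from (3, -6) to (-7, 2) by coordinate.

Σ|x_i - y_i| = |3 - (-7)| + |-6 - 2| = 10 + 8 = 18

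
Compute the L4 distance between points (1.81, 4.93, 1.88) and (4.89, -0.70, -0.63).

(Σ|x_i - y_i|^4)^(1/4) = (|1.81 - 4.89|^4 + |4.93 - (-0.7)|^4 + |1.88 - (-0.63)|^4)^(1/4)
= (3.08^4 + 5.63^4 + 2.51^4)^(1/4) ≈ (89.9918 + 1004.6935 + 39.6913)^(1/4) = (1134.3766)^(1/4) ≈ 5.8035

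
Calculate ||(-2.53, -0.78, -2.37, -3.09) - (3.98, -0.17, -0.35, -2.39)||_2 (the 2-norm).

(Σ|x_i - y_i|^2)^(1/2) = (|-2.53 - 3.98|^2 + |-0.78 - (-0.17)|^2 + |-2.37 - (-0.35)|^2 + |-3.09 - (-2.39)|^2)^(1/2)
= (6.51^2 + 0.61^2 + 2.02^2 + 0.7^2)^(1/2) = (42.3801 + 0.3721 + 4.0804 + 0.49)^(1/2) = (47.3226)^(1/2) ≈ 6.8791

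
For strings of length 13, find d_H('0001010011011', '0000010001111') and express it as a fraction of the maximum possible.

Differing positions: 4, 9, 11. Hamming distance = 3. The maximum possible Hamming distance for length-13 strings is 13, so d_H/13 = 3/13 ≈ 0.2308.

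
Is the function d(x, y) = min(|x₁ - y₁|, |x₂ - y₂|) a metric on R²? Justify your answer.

No. d fails identity of indiscernibles: take x = (-2, 0) and y = (-2, 1). Then d(x,y) = min(|-2 - (-2)|, |0 - 1|) = min(0, 1) = 0, yet x ≠ y.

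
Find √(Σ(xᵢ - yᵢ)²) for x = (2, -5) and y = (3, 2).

√(Σ(x_i - y_i)²) = √((2 - 3)² + (-5 - 2)²)
= √((-1)² + (-7)²) = √(1 + 49) = √50 ≈ 7.0711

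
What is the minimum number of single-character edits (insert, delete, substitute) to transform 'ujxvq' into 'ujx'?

Let D[i][j] be the edit distance between the first i characters of 'ujxvq' and the first j characters of 'ujx', with D[i][0] = i, D[0][j] = j, and D[i][j] = D[i-1][j-1] if the characters match, else 1 + min(D[i-1][j], D[i][j-1], D[i-1][j-1]). Filling the table (rows: prefixes of 'ujxvq', columns: prefixes of 'ujx'):
     ε  u  j  x
  ε  0  1  2  3
  u  1  0  1  2
  j  2  1  0  1
  x  3  2  1  0
  v  4  3  2  1
  q  5  4  3  2
The bottom-right entry gives D[5][3] = 2, so no sequence of fewer than 2 edits works. Backtracking through the table gives one optimal edit sequence (2 edits):
  ujxvq → ujxq (del v @4)
  ujxq → ujx (del q @4)
Edit distance = 2.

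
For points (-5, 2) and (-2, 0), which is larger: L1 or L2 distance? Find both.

L1 = |-5 - (-2)| + |2 - 0| = 3 + 2 = 5
L2 = √(3² + 2²) = √13 ≈ 3.6056
L1 ≥ L2 always (equality iff movement is along one axis); L1 > L2 here.
Ratio L1/L2 = 5/√13 ≈ 1.3868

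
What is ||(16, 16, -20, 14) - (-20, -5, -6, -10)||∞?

max(|x_i - y_i|) = max(|16 - (-20)|, |16 - (-5)|, |-20 - (-6)|, |14 - (-10)|) = max(36, 21, 14, 24) = 36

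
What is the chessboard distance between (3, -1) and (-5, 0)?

max(|x_i - y_i|) = max(|3 - (-5)|, |-1 - 0|) = max(8, 1) = 8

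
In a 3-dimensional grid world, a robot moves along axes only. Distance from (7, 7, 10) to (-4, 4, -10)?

Σ|x_i - y_i| = |7 - (-4)| + |7 - 4| + |10 - (-10)| = 11 + 3 + 20 = 34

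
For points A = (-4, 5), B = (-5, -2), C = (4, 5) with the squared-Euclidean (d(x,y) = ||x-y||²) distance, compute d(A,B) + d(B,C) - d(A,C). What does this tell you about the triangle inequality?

d(A,B) = 1² + 7² = 50, d(B,C) = 9² + 7² = 130, d(A,C) = 8² + 0² = 64.
d(A,B) + d(B,C) - d(A,C) = 50 + 130 - 64 = 180 - 64 = 116. This is ≥ 0, so the triangle inequality holds for these points.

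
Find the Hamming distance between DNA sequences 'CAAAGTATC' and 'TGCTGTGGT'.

Differing positions: 1, 2, 3, 4, 7, 8, 9. Hamming distance = 7.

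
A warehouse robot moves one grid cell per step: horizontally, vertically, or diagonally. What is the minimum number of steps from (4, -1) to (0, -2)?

max(|x_i - y_i|) = max(|4 - 0|, |-1 - (-2)|) = max(4, 1) = 4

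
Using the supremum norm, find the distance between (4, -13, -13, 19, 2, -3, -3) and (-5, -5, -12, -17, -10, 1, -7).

max(|x_i - y_i|) = max(|4 - (-5)|, |-13 - (-5)|, |-13 - (-12)|, |19 - (-17)|, |2 - (-10)|, |-3 - 1|, |-3 - (-7)|) = max(9, 8, 1, 36, 12, 4, 4) = 36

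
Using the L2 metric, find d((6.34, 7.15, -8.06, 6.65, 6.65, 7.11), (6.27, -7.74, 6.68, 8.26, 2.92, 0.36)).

√(Σ(x_i - y_i)²) = √((6.34 - 6.27)² + (7.15 - (-7.74))² + (-8.06 - 6.68)² + (6.65 - 8.26)² + (6.65 - 2.92)² + (7.11 - 0.36)²)
= √(0.07² + 14.89² + (-14.74)² + (-1.61)² + 3.73² + 6.75²) = √(0.0049 + 221.7121 + 217.2676 + 2.5921 + 13.9129 + 45.5625) = √501.0521 ≈ 22.3842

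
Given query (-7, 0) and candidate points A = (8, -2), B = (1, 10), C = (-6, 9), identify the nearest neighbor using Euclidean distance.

Distances: d(A) ≈ 15.1327, d(B) ≈ 12.8062, d(C) ≈ 9.0554. Nearest: C = (-6, 9) with distance 9.0554.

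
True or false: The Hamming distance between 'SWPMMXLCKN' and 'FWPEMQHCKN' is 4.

Differing positions: 1, 4, 6, 7. Hamming distance = 4, so the claim is true.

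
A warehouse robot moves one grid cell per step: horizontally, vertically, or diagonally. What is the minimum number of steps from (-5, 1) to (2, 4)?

max(|x_i - y_i|) = max(|-5 - 2|, |1 - 4|) = max(7, 3) = 7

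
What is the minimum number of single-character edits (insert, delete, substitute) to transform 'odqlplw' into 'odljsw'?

Let D[i][j] be the edit distance between the first i characters of 'odqlplw' and the first j characters of 'odljsw', with D[i][0] = i, D[0][j] = j, and D[i][j] = D[i-1][j-1] if the characters match, else 1 + min(D[i-1][j], D[i][j-1], D[i-1][j-1]). Filling the table (rows: prefixes of 'odqlplw', columns: prefixes of 'odljsw'):
     ε  o  d  l  j  s  w
  ε  0  1  2  3  4  5  6
  o  1  0  1  2  3  4  5
  d  2  1  0  1  2  3  4
  q  3  2  1  1  2  3  4
  l  4  3  2  1  2  3  4
  p  5  4  3  2  2  3  4
  l  6  5  4  3  3  3  4
  w  7  6  5  4  4  4  3
The bottom-right entry gives D[7][6] = 3, so no sequence of fewer than 3 edits works. Backtracking through the table gives one optimal edit sequence (3 edits):
  odqlplw → odlplw (del q @3)
  odlplw → odljlw (sub p→j @4)
  odljlw → odljsw (sub l→s @5)
Edit distance = 3.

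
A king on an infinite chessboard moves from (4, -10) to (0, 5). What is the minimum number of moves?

max(|x_i - y_i|) = max(|4 - 0|, |-10 - 5|) = max(4, 15) = 15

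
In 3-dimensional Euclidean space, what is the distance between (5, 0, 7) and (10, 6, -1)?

√(Σ(x_i - y_i)²) = √((5 - 10)² + (0 - 6)² + (7 - (-1))²)
= √((-5)² + (-6)² + 8²) = √(25 + 36 + 64) = √125 ≈ 11.1803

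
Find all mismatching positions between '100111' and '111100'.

Differing positions: 2, 3, 5, 6. Hamming distance = 4.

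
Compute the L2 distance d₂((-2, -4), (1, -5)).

√(Σ(x_i - y_i)²) = √((-2 - 1)² + (-4 - (-5))²)
= √((-3)² + 1²) = √(9 + 1) = √10 ≈ 3.1623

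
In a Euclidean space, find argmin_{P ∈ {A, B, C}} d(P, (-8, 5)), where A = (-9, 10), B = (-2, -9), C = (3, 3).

Distances: d(A) ≈ 5.099, d(B) ≈ 15.2315, d(C) ≈ 11.1803. Nearest: A = (-9, 10) with distance 5.099.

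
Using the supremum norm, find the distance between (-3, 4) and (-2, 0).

max(|x_i - y_i|) = max(|-3 - (-2)|, |4 - 0|) = max(1, 4) = 4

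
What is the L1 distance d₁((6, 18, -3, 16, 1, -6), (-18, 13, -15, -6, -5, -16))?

Σ|x_i - y_i| = |6 - (-18)| + |18 - 13| + |-3 - (-15)| + |16 - (-6)| + |1 - (-5)| + |-6 - (-16)| = 24 + 5 + 12 + 22 + 6 + 10 = 79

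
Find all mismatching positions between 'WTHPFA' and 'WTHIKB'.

Differing positions: 4, 5, 6. Hamming distance = 3.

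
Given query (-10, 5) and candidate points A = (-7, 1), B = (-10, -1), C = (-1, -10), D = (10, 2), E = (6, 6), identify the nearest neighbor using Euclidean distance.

Distances: d(A) = 5, d(B) = 6, d(C) ≈ 17.4929, d(D) ≈ 20.2237, d(E) ≈ 16.0312. Nearest: A = (-7, 1) with distance 5.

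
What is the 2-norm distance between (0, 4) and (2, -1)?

(Σ|x_i - y_i|^2)^(1/2) = (|0 - 2|^2 + |4 - (-1)|^2)^(1/2)
= (2^2 + 5^2)^(1/2) = (4 + 25)^(1/2) = (29)^(1/2) ≈ 5.3852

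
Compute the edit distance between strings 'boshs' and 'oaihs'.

Let D[i][j] be the edit distance between the first i characters of 'boshs' and the first j characters of 'oaihs', with D[i][0] = i, D[0][j] = j, and D[i][j] = D[i-1][j-1] if the characters match, else 1 + min(D[i-1][j], D[i][j-1], D[i-1][j-1]). Filling the table (rows: prefixes of 'boshs', columns: prefixes of 'oaihs'):
     ε  o  a  i  h  s
  ε  0  1  2  3  4  5
  b  1  1  2  3  4  5
  o  2  1  2  3  4  5
  s  3  2  2  3  4  4
  h  4  3  3  3  3  4
  s  5  4  4  4  4  3
The bottom-right entry gives D[5][5] = 3, so no sequence of fewer than 3 edits works. Backtracking through the table gives one optimal edit sequence (3 edits):
  boshs → ooshs (sub b→o @1)
  ooshs → oashs (sub o→a @2)
  oashs → oaihs (sub s→i @3)
Edit distance = 3.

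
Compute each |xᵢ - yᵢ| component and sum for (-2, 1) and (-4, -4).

Σ|x_i - y_i| = |-2 - (-4)| + |1 - (-4)| = 2 + 5 = 7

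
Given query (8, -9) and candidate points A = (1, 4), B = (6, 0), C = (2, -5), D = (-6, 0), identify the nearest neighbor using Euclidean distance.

Distances: d(A) ≈ 14.7648, d(B) ≈ 9.2195, d(C) ≈ 7.2111, d(D) ≈ 16.6433. Nearest: C = (2, -5) with distance 7.2111.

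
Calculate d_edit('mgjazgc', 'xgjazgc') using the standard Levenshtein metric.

Let D[i][j] be the edit distance between the first i characters of 'mgjazgc' and the first j characters of 'xgjazgc', with D[i][0] = i, D[0][j] = j, and D[i][j] = D[i-1][j-1] if the characters match, else 1 + min(D[i-1][j], D[i][j-1], D[i-1][j-1]). Filling the table (rows: prefixes of 'mgjazgc', columns: prefixes of 'xgjazgc'):
     ε  x  g  j  a  z  g  c
  ε  0  1  2  3  4  5  6  7
  m  1  1  2  3  4  5  6  7
  g  2  2  1  2  3  4  5  6
  j  3  3  2  1  2  3  4  5
  a  4  4  3  2  1  2  3  4
  z  5  5  4  3  2  1  2  3
  g  6  6  5  4  3  2  1  2
  c  7  7  6  5  4  3  2  1
The bottom-right entry gives D[7][7] = 1, so no sequence of fewer than 1 edit works. Backtracking through the table gives one optimal edit sequence (1 edit):
  mgjazgc → xgjazgc (sub m→x @1)
Edit distance = 1.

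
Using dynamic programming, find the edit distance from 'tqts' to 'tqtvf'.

Let D[i][j] be the edit distance between the first i characters of 'tqts' and the first j characters of 'tqtvf', with D[i][0] = i, D[0][j] = j, and D[i][j] = D[i-1][j-1] if the characters match, else 1 + min(D[i-1][j], D[i][j-1], D[i-1][j-1]). Filling the table (rows: prefixes of 'tqts', columns: prefixes of 'tqtvf'):
     ε  t  q  t  v  f
  ε  0  1  2  3  4  5
  t  1  0  1  2  3  4
  q  2  1  0  1  2  3
  t  3  2  1  0  1  2
  s  4  3  2  1  1  2
The bottom-right entry gives D[4][5] = 2, so no sequence of fewer than 2 edits works. Backtracking through the table gives one optimal edit sequence (2 edits):
  tqts → tqtvs (ins v @4)
  tqtvs → tqtvf (sub s→f @5)
Edit distance = 2.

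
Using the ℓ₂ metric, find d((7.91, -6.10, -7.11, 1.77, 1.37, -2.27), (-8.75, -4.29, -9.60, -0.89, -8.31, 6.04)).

√(Σ(x_i - y_i)²) = √((7.91 - (-8.75))² + (-6.1 - (-4.29))² + (-7.11 - (-9.6))² + (1.77 - (-0.89))² + (1.37 - (-8.31))² + (-2.27 - 6.04)²)
= √(16.66² + (-1.81)² + 2.49² + 2.66² + 9.68² + (-8.31)²) = √(277.5556 + 3.2761 + 6.2001 + 7.0756 + 93.7024 + 69.0561) = √456.8659 ≈ 21.3744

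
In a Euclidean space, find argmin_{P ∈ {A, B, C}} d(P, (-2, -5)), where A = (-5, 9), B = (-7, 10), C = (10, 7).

Distances: d(A) ≈ 14.3178, d(B) ≈ 15.8114, d(C) ≈ 16.9706. Nearest: A = (-5, 9) with distance 14.3178.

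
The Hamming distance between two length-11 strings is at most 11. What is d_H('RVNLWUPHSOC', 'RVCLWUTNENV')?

Differing positions: 3, 7, 8, 9, 10, 11. Hamming distance = 6. The maximum possible Hamming distance for length-11 strings is 11, so d_H/11 = 6/11 ≈ 0.5455.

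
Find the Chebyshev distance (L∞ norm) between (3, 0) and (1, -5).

max(|x_i - y_i|) = max(|3 - 1|, |0 - (-5)|) = max(2, 5) = 5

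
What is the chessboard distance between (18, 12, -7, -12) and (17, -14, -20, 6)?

max(|x_i - y_i|) = max(|18 - 17|, |12 - (-14)|, |-7 - (-20)|, |-12 - 6|) = max(1, 26, 13, 18) = 26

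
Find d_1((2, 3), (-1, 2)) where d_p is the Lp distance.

Σ|x_i - y_i| = |2 - (-1)| + |3 - 2| = 3 + 1 = 4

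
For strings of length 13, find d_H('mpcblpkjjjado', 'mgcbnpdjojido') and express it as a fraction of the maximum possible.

Differing positions: 2, 5, 7, 9, 11. Hamming distance = 5. The maximum possible Hamming distance for length-13 strings is 13, so d_H/13 = 5/13 ≈ 0.3846.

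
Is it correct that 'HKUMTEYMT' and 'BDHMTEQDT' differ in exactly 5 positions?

Differing positions: 1, 2, 3, 7, 8. Hamming distance = 5, so the claim is true.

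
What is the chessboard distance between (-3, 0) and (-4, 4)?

max(|x_i - y_i|) = max(|-3 - (-4)|, |0 - 4|) = max(1, 4) = 4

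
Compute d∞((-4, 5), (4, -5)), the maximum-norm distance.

max(|x_i - y_i|) = max(|-4 - 4|, |5 - (-5)|) = max(8, 10) = 10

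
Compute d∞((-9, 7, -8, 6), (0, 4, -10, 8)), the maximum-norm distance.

max(|x_i - y_i|) = max(|-9 - 0|, |7 - 4|, |-8 - (-10)|, |6 - 8|) = max(9, 3, 2, 2) = 9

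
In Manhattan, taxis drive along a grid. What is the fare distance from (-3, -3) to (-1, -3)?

Σ|x_i - y_i| = |-3 - (-1)| + |-3 - (-3)| = 2 + 0 = 2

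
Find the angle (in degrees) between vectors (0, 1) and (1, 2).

With u = (0, 1), v = (1, 2):
u·v = 0·1 + 1·2 = 0 + 2 = 2.
|u| = √(0² + 1²) = √1, |v| = √(1² + 2²) = √5, so |u||v| = √(1·5) = √5.
cos θ = (u·v)/(|u||v|) = 2/√5 ≈ 0.894427
θ = arccos(0.894427) ≈ 26.57°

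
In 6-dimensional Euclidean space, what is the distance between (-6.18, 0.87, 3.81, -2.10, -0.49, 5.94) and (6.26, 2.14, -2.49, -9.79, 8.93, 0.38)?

√(Σ(x_i - y_i)²) = √((-6.18 - 6.26)² + (0.87 - 2.14)² + (3.81 - (-2.49))² + (-2.1 - (-9.79))² + (-0.49 - 8.93)² + (5.94 - 0.38)²)
= √((-12.44)² + (-1.27)² + 6.3² + 7.69² + (-9.42)² + 5.56²) = √(154.7536 + 1.6129 + 39.69 + 59.1361 + 88.7364 + 30.9136) = √374.8426 ≈ 19.3609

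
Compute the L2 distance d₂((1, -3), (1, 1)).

√(Σ(x_i - y_i)²) = √((1 - 1)² + (-3 - 1)²)
= √(0² + (-4)²) = √(0 + 16) = √16 = 4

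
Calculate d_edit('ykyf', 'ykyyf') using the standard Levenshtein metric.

Let D[i][j] be the edit distance between the first i characters of 'ykyf' and the first j characters of 'ykyyf', with D[i][0] = i, D[0][j] = j, and D[i][j] = D[i-1][j-1] if the characters match, else 1 + min(D[i-1][j], D[i][j-1], D[i-1][j-1]). Filling the table (rows: prefixes of 'ykyf', columns: prefixes of 'ykyyf'):
     ε  y  k  y  y  f
  ε  0  1  2  3  4  5
  y  1  0  1  2  3  4
  k  2  1  0  1  2  3
  y  3  2  1  0  1  2
  f  4  3  2  1  1  1
The bottom-right entry gives D[4][5] = 1, so no sequence of fewer than 1 edit works. Backtracking through the table gives one optimal edit sequence (1 edit):
  ykyf → ykyyf (ins y @3)
Edit distance = 1.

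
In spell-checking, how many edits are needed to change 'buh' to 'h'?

Let D[i][j] be the edit distance between the first i characters of 'buh' and the first j characters of 'h', with D[i][0] = i, D[0][j] = j, and D[i][j] = D[i-1][j-1] if the characters match, else 1 + min(D[i-1][j], D[i][j-1], D[i-1][j-1]). Filling the table (rows: prefixes of 'buh', columns: prefixes of 'h'):
     ε  h
  ε  0  1
  b  1  1
  u  2  2
  h  3  2
The bottom-right entry gives D[3][1] = 2, so no sequence of fewer than 2 edits works. Backtracking through the table gives one optimal edit sequence (2 edits):
  buh → uh (del b @1)
  uh → h (del u @1)
Edit distance = 2.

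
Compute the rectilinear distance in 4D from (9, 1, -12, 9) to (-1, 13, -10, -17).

Σ|x_i - y_i| = |9 - (-1)| + |1 - 13| + |-12 - (-10)| + |9 - (-17)| = 10 + 12 + 2 + 26 = 50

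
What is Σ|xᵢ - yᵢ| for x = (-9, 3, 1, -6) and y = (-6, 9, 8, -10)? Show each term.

Σ|x_i - y_i| = |-9 - (-6)| + |3 - 9| + |1 - 8| + |-6 - (-10)| = 3 + 6 + 7 + 4 = 20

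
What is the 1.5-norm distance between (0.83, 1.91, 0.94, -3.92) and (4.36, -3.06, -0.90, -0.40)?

(Σ|x_i - y_i|^1.5)^(1/1.5) = (|0.83 - 4.36|^1.5 + |1.91 - (-3.06)|^1.5 + |0.94 - (-0.9)|^1.5 + |-3.92 - (-0.4)|^1.5)^(1/1.5)
= (3.53^1.5 + 4.97^1.5 + 1.84^1.5 + 3.52^1.5)^(1/1.5) ≈ (6.6323 + 11.0799 + 2.4959 + 6.6041)^(1/1.5) = (26.8122)^(1/1.5) ≈ 8.9582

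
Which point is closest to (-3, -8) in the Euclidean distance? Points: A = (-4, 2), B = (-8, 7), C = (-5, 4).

Distances: d(A) ≈ 10.0499, d(B) ≈ 15.8114, d(C) ≈ 12.1655. Nearest: A = (-4, 2) with distance 10.0499.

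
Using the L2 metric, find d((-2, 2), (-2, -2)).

√(Σ(x_i - y_i)²) = √((-2 - (-2))² + (2 - (-2))²)
= √(0² + 4²) = √(0 + 16) = √16 = 4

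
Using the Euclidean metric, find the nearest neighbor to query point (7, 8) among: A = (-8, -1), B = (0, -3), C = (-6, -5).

Distances: d(A) ≈ 17.4929, d(B) ≈ 13.0384, d(C) ≈ 18.3848. Nearest: B = (0, -3) with distance 13.0384.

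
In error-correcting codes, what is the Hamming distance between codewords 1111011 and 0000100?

Differing positions: 1, 2, 3, 4, 5, 6, 7. Hamming distance = 7.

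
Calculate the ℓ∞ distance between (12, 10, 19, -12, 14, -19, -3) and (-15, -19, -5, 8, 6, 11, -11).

max(|x_i - y_i|) = max(|12 - (-15)|, |10 - (-19)|, |19 - (-5)|, |-12 - 8|, |14 - 6|, |-19 - 11|, |-3 - (-11)|) = max(27, 29, 24, 20, 8, 30, 8) = 30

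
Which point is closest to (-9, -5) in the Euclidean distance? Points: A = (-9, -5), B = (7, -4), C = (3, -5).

Distances: d(A) = 0, d(B) ≈ 16.0312, d(C) = 12. Nearest: A = (-9, -5) with distance 0.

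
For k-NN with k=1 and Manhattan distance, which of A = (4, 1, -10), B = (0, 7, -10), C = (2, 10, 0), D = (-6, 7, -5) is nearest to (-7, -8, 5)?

Distances: d(A) = 35, d(B) = 37, d(C) = 32, d(D) = 26. Nearest: D = (-6, 7, -5) with distance 26.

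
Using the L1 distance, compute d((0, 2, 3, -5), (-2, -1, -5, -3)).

Σ|x_i - y_i| = |0 - (-2)| + |2 - (-1)| + |3 - (-5)| + |-5 - (-3)| = 2 + 3 + 8 + 2 = 15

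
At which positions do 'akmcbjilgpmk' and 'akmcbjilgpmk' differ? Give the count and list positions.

Differing positions: none. Hamming distance = 0.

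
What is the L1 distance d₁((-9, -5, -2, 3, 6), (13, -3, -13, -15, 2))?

Σ|x_i - y_i| = |-9 - 13| + |-5 - (-3)| + |-2 - (-13)| + |3 - (-15)| + |6 - 2| = 22 + 2 + 11 + 18 + 4 = 57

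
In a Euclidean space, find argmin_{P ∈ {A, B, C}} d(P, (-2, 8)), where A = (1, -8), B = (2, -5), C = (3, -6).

Distances: d(A) ≈ 16.2788, d(B) ≈ 13.6015, d(C) ≈ 14.8661. Nearest: B = (2, -5) with distance 13.6015.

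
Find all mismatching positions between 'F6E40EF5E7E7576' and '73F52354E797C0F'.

Differing positions: 1, 2, 3, 4, 5, 6, 7, 8, 11, 13, 14, 15. Hamming distance = 12.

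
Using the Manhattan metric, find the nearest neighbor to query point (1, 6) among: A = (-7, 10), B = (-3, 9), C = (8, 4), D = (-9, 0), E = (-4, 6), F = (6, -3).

Distances: d(A) = 12, d(B) = 7, d(C) = 9, d(D) = 16, d(E) = 5, d(F) = 14. Nearest: E = (-4, 6) with distance 5.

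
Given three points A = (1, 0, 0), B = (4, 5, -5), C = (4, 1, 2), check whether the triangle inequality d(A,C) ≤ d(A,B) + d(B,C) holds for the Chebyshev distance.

d(A,B) = max(3, 5, 5) = 5, d(B,C) = max(0, 4, 7) = 7, d(A,C) = max(3, 1, 2) = 3.
d(A,C) = 3 ≤ 5 + 7 = 12. Triangle inequality is satisfied.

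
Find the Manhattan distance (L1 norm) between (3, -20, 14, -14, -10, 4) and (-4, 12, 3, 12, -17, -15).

Σ|x_i - y_i| = |3 - (-4)| + |-20 - 12| + |14 - 3| + |-14 - 12| + |-10 - (-17)| + |4 - (-15)| = 7 + 32 + 11 + 26 + 7 + 19 = 102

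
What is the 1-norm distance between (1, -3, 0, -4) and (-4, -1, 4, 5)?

Σ|x_i - y_i| = |1 - (-4)| + |-3 - (-1)| + |0 - 4| + |-4 - 5| = 5 + 2 + 4 + 9 = 20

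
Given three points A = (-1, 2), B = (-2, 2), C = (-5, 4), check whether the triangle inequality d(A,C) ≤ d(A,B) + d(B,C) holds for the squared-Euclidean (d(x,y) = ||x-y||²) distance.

d(A,B) = 1² + 0² = 1, d(B,C) = 3² + 2² = 13, d(A,C) = 4² + 2² = 20.
d(A,C) = 20 > 1 + 13 = 14. Triangle inequality is VIOLATED. (Squared-Euclidean is not a metric — this is a counterexample.)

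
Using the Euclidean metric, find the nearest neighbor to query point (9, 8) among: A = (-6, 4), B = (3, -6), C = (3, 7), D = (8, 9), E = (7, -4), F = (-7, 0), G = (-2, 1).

Distances: d(A) ≈ 15.5242, d(B) ≈ 15.2315, d(C) ≈ 6.0828, d(D) ≈ 1.4142, d(E) ≈ 12.1655, d(F) ≈ 17.8885, d(G) ≈ 13.0384. Nearest: D = (8, 9) with distance 1.4142.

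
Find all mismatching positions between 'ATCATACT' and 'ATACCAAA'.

Differing positions: 3, 4, 5, 7, 8. Hamming distance = 5.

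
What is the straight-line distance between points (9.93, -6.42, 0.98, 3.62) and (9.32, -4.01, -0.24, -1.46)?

√(Σ(x_i - y_i)²) = √((9.93 - 9.32)² + (-6.42 - (-4.01))² + (0.98 - (-0.24))² + (3.62 - (-1.46))²)
= √(0.61² + (-2.41)² + 1.22² + 5.08²) = √(0.3721 + 5.8081 + 1.4884 + 25.8064) = √33.475 ≈ 5.7858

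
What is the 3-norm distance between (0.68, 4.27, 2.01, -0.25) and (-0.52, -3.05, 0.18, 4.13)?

(Σ|x_i - y_i|^3)^(1/3) = (|0.68 - (-0.52)|^3 + |4.27 - (-3.05)|^3 + |2.01 - 0.18|^3 + |-0.25 - 4.13|^3)^(1/3)
= (1.2^3 + 7.32^3 + 1.83^3 + 4.38^3)^(1/3) ≈ (1.728 + 392.2232 + 6.1285 + 84.0277)^(1/3) = (484.1074)^(1/3) ≈ 7.852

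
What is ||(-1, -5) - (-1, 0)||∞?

max(|x_i - y_i|) = max(|-1 - (-1)|, |-5 - 0|) = max(0, 5) = 5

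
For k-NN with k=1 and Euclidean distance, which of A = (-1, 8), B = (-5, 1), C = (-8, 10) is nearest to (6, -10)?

Distances: d(A) ≈ 19.3132, d(B) ≈ 15.5563, d(C) ≈ 24.4131. Nearest: B = (-5, 1) with distance 15.5563.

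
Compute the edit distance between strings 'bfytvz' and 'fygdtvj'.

Let D[i][j] be the edit distance between the first i characters of 'bfytvz' and the first j characters of 'fygdtvj', with D[i][0] = i, D[0][j] = j, and D[i][j] = D[i-1][j-1] if the characters match, else 1 + min(D[i-1][j], D[i][j-1], D[i-1][j-1]). Filling the table (rows: prefixes of 'bfytvz', columns: prefixes of 'fygdtvj'):
     ε  f  y  g  d  t  v  j
  ε  0  1  2  3  4  5  6  7
  b  1  1  2  3  4  5  6  7
  f  2  1  2  3  4  5  6  7
  y  3  2  1  2  3  4  5  6
  t  4  3  2  2  3  3  4  5
  v  5  4  3  3  3  4  3  4
  z  6  5  4  4  4  4  4  4
The bottom-right entry gives D[6][7] = 4, so no sequence of fewer than 4 edits works. Backtracking through the table gives one optimal edit sequence (4 edits):
  bfytvz → fytvz (del b @1)
  fytvz → fygtvz (ins g @3)
  fygtvz → fygdtvz (ins d @4)
  fygdtvz → fygdtvj (sub z→j @7)
Edit distance = 4.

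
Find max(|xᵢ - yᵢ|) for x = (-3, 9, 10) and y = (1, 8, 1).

max(|x_i - y_i|) = max(|-3 - 1|, |9 - 8|, |10 - 1|) = max(4, 1, 9) = 9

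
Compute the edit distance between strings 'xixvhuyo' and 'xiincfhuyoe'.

Let D[i][j] be the edit distance between the first i characters of 'xixvhuyo' and the first j characters of 'xiincfhuyoe', with D[i][0] = i, D[0][j] = j, and D[i][j] = D[i-1][j-1] if the characters match, else 1 + min(D[i-1][j], D[i][j-1], D[i-1][j-1]). Filling the table (rows: prefixes of 'xixvhuyo', columns: prefixes of 'xiincfhuyoe'):
     ε  x  i  i  n  c  f  h  u  y  o  e
  ε  0  1  2  3  4  5  6  7  8  9 10 11
  x  1  0  1  2  3  4  5  6  7  8  9 10
  i  2  1  0  1  2  3  4  5  6  7  8  9
  x  3  2  1  1  2  3  4  5  6  7  8  9
  v  4  3  2  2  2  3  4  5  6  7  8  9
  h  5  4  3  3  3  3  4  4  5  6  7  8
  u  6  5  4  4  4  4  4  5  4  5  6  7
  y  7  6  5  5  5  5  5  5  5  4  5  6
  o  8  7  6  6  6  6  6  6  6  5  4  5
The bottom-right entry gives D[8][11] = 5, so no sequence of fewer than 5 edits works. Backtracking through the table gives one optimal edit sequence (5 edits):
  xixvhuyo → xiixvhuyo (ins i @2)
  xiixvhuyo → xiinxvhuyo (ins n @4)
  xiinxvhuyo → xiincvhuyo (sub x→c @5)
  xiincvhuyo → xiincfhuyo (sub v→f @6)
  xiincfhuyo → xiincfhuyoe (ins e @11)
Edit distance = 5.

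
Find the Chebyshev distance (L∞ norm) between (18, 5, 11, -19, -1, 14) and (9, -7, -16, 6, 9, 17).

max(|x_i - y_i|) = max(|18 - 9|, |5 - (-7)|, |11 - (-16)|, |-19 - 6|, |-1 - 9|, |14 - 17|) = max(9, 12, 27, 25, 10, 3) = 27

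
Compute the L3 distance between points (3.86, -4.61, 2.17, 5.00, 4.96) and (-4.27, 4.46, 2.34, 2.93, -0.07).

(Σ|x_i - y_i|^3)^(1/3) = (|3.86 - (-4.27)|^3 + |-4.61 - 4.46|^3 + |2.17 - 2.34|^3 + |5 - 2.93|^3 + |4.96 - (-0.07)|^3)^(1/3)
= (8.13^3 + 9.07^3 + 0.17^3 + 2.07^3 + 5.03^3)^(1/3) ≈ (537.3678 + 746.1426 + 0.0049 + 8.8697 + 127.2635)^(1/3) = (1419.6485)^(1/3) ≈ 11.239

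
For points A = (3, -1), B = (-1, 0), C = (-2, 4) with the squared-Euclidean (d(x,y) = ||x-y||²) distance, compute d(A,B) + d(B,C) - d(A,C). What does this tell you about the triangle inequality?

d(A,B) = 4² + 1² = 17, d(B,C) = 1² + 4² = 17, d(A,C) = 5² + 5² = 50.
d(A,B) + d(B,C) - d(A,C) = 17 + 17 - 50 = 34 - 50 = -16. This is < 0, so the triangle inequality FAILS for these points (squared-Euclidean is not a metric).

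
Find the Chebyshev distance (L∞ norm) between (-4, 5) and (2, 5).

max(|x_i - y_i|) = max(|-4 - 2|, |5 - 5|) = max(6, 0) = 6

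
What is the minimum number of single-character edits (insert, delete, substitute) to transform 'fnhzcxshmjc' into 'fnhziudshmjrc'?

Let D[i][j] be the edit distance between the first i characters of 'fnhzcxshmjc' and the first j characters of 'fnhziudshmjrc', with D[i][0] = i, D[0][j] = j, and D[i][j] = D[i-1][j-1] if the characters match, else 1 + min(D[i-1][j], D[i][j-1], D[i-1][j-1]). Filling the table (rows: prefixes of 'fnhzcxshmjc', columns: prefixes of 'fnhziudshmjrc'):
     ε  f  n  h  z  i  u  d  s  h  m  j  r  c
  ε  0  1  2  3  4  5  6  7  8  9 10 11 12 13
  f  1  0  1  2  3  4  5  6  7  8  9 10 11 12
  n  2  1  0  1  2  3  4  5  6  7  8  9 10 11
  h  3  2  1  0  1  2  3  4  5  6  7  8  9 10
  z  4  3  2  1  0  1  2  3  4  5  6  7  8  9
  c  5  4  3  2  1  1  2  3  4  5  6  7  8  8
  x  6  5  4  3  2  2  2  3  4  5  6  7  8  9
  s  7  6  5  4  3  3  3  3  3  4  5  6  7  8
  h  8  7  6  5  4  4  4  4  4  3  4  5  6  7
  m  9  8  7  6  5  5  5  5  5  4  3  4  5  6
  j 10  9  8  7  6  6  6  6  6  5  4  3  4  5
  c 11 10  9  8  7  7  7  7  7  6  5  4  4  4
The bottom-right entry gives D[11][13] = 4, so no sequence of fewer than 4 edits works. Backtracking through the table gives one optimal edit sequence (4 edits):
  fnhzcxshmjc → fnhzicxshmjc (ins i @5)
  fnhzicxshmjc → fnhziuxshmjc (sub c→u @6)
  fnhziuxshmjc → fnhziudshmjc (sub x→d @7)
  fnhziudshmjc → fnhziudshmjrc (ins r @12)
Edit distance = 4.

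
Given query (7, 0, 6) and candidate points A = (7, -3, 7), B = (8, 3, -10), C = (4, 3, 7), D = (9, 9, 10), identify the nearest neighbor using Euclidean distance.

Distances: d(A) ≈ 3.1623, d(B) ≈ 16.3095, d(C) ≈ 4.3589, d(D) ≈ 10.0499. Nearest: A = (7, -3, 7) with distance 3.1623.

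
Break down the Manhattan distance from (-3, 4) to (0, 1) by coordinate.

Σ|x_i - y_i| = |-3 - 0| + |4 - 1| = 3 + 3 = 6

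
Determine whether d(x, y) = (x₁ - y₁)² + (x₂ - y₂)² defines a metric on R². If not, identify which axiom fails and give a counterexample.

No. The squared Euclidean distance fails the triangle inequality. Counterexample: x = (0, 0), y = (2, 5), z = (4, 10). d(x,z) = 4² + 10² = 116, but d(x,y) + d(y,z) = (2² + 5²) + (2² + 5²) = 29 + 29 = 58. Since 116 > 58, the triangle inequality is violated. (Note: √d, the ordinary Euclidean distance, IS a metric.)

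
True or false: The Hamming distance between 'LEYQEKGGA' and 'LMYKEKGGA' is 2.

Differing positions: 2, 4. Hamming distance = 2, so the claim is true.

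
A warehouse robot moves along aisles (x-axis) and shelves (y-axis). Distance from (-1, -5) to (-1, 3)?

Σ|x_i - y_i| = |-1 - (-1)| + |-5 - 3| = 0 + 8 = 8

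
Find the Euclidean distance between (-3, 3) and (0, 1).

√(Σ(x_i - y_i)²) = √((-3 - 0)² + (3 - 1)²)
= √((-3)² + 2²) = √(9 + 4) = √13 ≈ 3.6056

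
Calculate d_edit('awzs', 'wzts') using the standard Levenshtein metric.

Let D[i][j] be the edit distance between the first i characters of 'awzs' and the first j characters of 'wzts', with D[i][0] = i, D[0][j] = j, and D[i][j] = D[i-1][j-1] if the characters match, else 1 + min(D[i-1][j], D[i][j-1], D[i-1][j-1]). Filling the table (rows: prefixes of 'awzs', columns: prefixes of 'wzts'):
     ε  w  z  t  s
  ε  0  1  2  3  4
  a  1  1  2  3  4
  w  2  1  2  3  4
  z  3  2  1  2  3
  s  4  3  2  2  2
The bottom-right entry gives D[4][4] = 2, so no sequence of fewer than 2 edits works. Backtracking through the table gives one optimal edit sequence (2 edits):
  awzs → wzs (del a @1)
  wzs → wzts (ins t @3)
Edit distance = 2.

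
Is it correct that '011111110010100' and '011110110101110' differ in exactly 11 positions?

Differing positions: 6, 10, 11, 12, 14. Hamming distance = 5, so the claim that d_H = 11 is false.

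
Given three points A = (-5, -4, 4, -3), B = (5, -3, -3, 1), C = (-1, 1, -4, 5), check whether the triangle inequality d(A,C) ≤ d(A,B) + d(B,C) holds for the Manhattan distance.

d(A,B) = 10 + 1 + 7 + 4 = 22, d(B,C) = 6 + 4 + 1 + 4 = 15, d(A,C) = 4 + 5 + 8 + 8 = 25.
d(A,C) = 25 ≤ 22 + 15 = 37. Triangle inequality is satisfied.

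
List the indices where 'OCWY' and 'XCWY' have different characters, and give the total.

Differing positions: 1. Hamming distance = 1.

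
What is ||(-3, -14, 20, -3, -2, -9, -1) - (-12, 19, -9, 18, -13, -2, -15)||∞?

max(|x_i - y_i|) = max(|-3 - (-12)|, |-14 - 19|, |20 - (-9)|, |-3 - 18|, |-2 - (-13)|, |-9 - (-2)|, |-1 - (-15)|) = max(9, 33, 29, 21, 11, 7, 14) = 33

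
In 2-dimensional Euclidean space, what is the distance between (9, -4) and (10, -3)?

√(Σ(x_i - y_i)²) = √((9 - 10)² + (-4 - (-3))²)
= √((-1)² + (-1)²) = √(1 + 1) = √2 ≈ 1.4142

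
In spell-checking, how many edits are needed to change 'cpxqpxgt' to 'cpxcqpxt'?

Let D[i][j] be the edit distance between the first i characters of 'cpxqpxgt' and the first j characters of 'cpxcqpxt', with D[i][0] = i, D[0][j] = j, and D[i][j] = D[i-1][j-1] if the characters match, else 1 + min(D[i-1][j], D[i][j-1], D[i-1][j-1]). Filling the table (rows: prefixes of 'cpxqpxgt', columns: prefixes of 'cpxcqpxt'):
     ε  c  p  x  c  q  p  x  t
  ε  0  1  2  3  4  5  6  7  8
  c  1  0  1  2  3  4  5  6  7
  p  2  1  0  1  2  3  4  5  6
  x  3  2  1  0  1  2  3  4  5
  q  4  3  2  1  1  1  2  3  4
  p  5  4  3  2  2  2  1  2  3
  x  6  5  4  3  3  3  2  1  2
  g  7  6  5  4  4  4  3  2  2
  t  8  7  6  5  5  5  4  3  2
The bottom-right entry gives D[8][8] = 2, so no sequence of fewer than 2 edits works. Backtracking through the table gives one optimal edit sequence (2 edits):
  cpxqpxgt → cpxcqpxgt (ins c @4)
  cpxcqpxgt → cpxcqpxt (del g @8)
Edit distance = 2.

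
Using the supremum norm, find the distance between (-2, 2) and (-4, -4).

max(|x_i - y_i|) = max(|-2 - (-4)|, |2 - (-4)|) = max(2, 6) = 6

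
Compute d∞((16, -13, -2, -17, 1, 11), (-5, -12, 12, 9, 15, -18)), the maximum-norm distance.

max(|x_i - y_i|) = max(|16 - (-5)|, |-13 - (-12)|, |-2 - 12|, |-17 - 9|, |1 - 15|, |11 - (-18)|) = max(21, 1, 14, 26, 14, 29) = 29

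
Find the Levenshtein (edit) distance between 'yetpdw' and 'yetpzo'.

Let D[i][j] be the edit distance between the first i characters of 'yetpdw' and the first j characters of 'yetpzo', with D[i][0] = i, D[0][j] = j, and D[i][j] = D[i-1][j-1] if the characters match, else 1 + min(D[i-1][j], D[i][j-1], D[i-1][j-1]). Filling the table (rows: prefixes of 'yetpdw', columns: prefixes of 'yetpzo'):
     ε  y  e  t  p  z  o
  ε  0  1  2  3  4  5  6
  y  1  0  1  2  3  4  5
  e  2  1  0  1  2  3  4
  t  3  2  1  0  1  2  3
  p  4  3  2  1  0  1  2
  d  5  4  3  2  1  1  2
  w  6  5  4  3  2  2  2
The bottom-right entry gives D[6][6] = 2, so no sequence of fewer than 2 edits works. Backtracking through the table gives one optimal edit sequence (2 edits):
  yetpdw → yetpzw (sub d→z @5)
  yetpzw → yetpzo (sub w→o @6)
Edit distance = 2.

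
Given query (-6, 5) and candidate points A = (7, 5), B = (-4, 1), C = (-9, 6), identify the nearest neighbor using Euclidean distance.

Distances: d(A) = 13, d(B) ≈ 4.4721, d(C) ≈ 3.1623. Nearest: C = (-9, 6) with distance 3.1623.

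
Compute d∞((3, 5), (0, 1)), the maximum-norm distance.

max(|x_i - y_i|) = max(|3 - 0|, |5 - 1|) = max(3, 4) = 4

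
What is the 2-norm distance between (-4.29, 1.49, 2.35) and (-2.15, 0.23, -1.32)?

(Σ|x_i - y_i|^2)^(1/2) = (|-4.29 - (-2.15)|^2 + |1.49 - 0.23|^2 + |2.35 - (-1.32)|^2)^(1/2)
= (2.14^2 + 1.26^2 + 3.67^2)^(1/2) = (4.5796 + 1.5876 + 13.4689)^(1/2) = (19.6361)^(1/2) ≈ 4.4313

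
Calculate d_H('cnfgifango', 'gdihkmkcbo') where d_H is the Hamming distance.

Differing positions: 1, 2, 3, 4, 5, 6, 7, 8, 9. Hamming distance = 9.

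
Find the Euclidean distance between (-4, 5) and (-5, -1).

√(Σ(x_i - y_i)²) = √((-4 - (-5))² + (5 - (-1))²)
= √(1² + 6²) = √(1 + 36) = √37 ≈ 6.0828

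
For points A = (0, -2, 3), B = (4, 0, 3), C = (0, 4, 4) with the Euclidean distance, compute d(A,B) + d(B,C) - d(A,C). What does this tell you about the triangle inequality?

d(A,B) = √(4² + 2² + 0²) = √20 ≈ 4.4721, d(B,C) = √(4² + 4² + 1²) = √33 ≈ 5.7446, d(A,C) = √(0² + 6² + 1²) = √37 ≈ 6.0828.
d(A,B) + d(B,C) - d(A,C) = 4.4721 + 5.7446 - 6.0828 = 10.2167 - 6.0828 = 4.1339 (to 4 decimal places). This is ≥ 0, so the triangle inequality holds for these points.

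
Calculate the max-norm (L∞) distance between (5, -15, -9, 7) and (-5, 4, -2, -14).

max(|x_i - y_i|) = max(|5 - (-5)|, |-15 - 4|, |-9 - (-2)|, |7 - (-14)|) = max(10, 19, 7, 21) = 21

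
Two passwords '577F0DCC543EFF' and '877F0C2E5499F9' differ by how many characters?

Differing positions: 1, 6, 7, 8, 11, 12, 14. Hamming distance = 7.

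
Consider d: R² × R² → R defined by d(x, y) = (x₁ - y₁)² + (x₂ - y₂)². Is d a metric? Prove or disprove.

No. The squared Euclidean distance fails the triangle inequality. Counterexample: x = (0, 0), y = (3, 1), z = (6, 2). d(x,z) = 6² + 2² = 40, but d(x,y) + d(y,z) = (3² + 1²) + (3² + 1²) = 10 + 10 = 20. Since 40 > 20, the triangle inequality is violated. (Note: √d, the ordinary Euclidean distance, IS a metric.)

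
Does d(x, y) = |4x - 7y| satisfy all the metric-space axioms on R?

No. d fails symmetry: d(2, 4) = |4·2 - 7·4| = |-20| = 20, but d(4, 2) = |4·4 - 7·2| = |2| = 2. Since 20 ≠ 2, d(x,y) ≠ d(y,x) in general.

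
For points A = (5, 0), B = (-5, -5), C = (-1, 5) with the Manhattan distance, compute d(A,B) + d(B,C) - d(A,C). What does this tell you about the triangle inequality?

d(A,B) = 10 + 5 = 15, d(B,C) = 4 + 10 = 14, d(A,C) = 6 + 5 = 11.
d(A,B) + d(B,C) - d(A,C) = 15 + 14 - 11 = 29 - 11 = 18. This is ≥ 0, so the triangle inequality holds for these points.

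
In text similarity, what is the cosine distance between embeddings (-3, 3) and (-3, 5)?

With u = (-3, 3), v = (-3, 5):
u·v = (-3)·(-3) + 3·5 = 9 + 15 = 24.
|u| = √((-3)² + 3²) = √18, |v| = √((-3)² + 5²) = √34, so |u||v| = √(18·34) = √612.
cos θ = (u·v)/(|u||v|) = 24/√612 ≈ 0.9701
Cosine distance = 1 - cos θ ≈ 1 - 0.9701 = 0.0299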